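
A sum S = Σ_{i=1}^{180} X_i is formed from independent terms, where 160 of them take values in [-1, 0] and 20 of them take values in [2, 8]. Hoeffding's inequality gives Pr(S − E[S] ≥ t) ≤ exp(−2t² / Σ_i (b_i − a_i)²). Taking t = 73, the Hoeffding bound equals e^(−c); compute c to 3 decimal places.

12.111

Σ(b_i − a_i)² = 160·1² + 20·6² = 880.
c = 2t² / 880 = 2·73² / 880 = 12.1114.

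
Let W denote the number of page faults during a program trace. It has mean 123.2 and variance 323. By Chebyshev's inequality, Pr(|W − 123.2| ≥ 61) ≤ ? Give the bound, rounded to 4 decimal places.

0.0868

Chebyshev: Pr(|W − μ| ≥ t) ≤ Var(W)/t².
Bound = 323 / 3721 = 0.0868.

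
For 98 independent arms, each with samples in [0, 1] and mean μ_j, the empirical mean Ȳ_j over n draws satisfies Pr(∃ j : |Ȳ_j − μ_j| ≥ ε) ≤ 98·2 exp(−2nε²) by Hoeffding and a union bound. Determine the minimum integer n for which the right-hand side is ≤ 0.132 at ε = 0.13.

217

Need 2·98·exp(−2nε²) ≤ 0.132, i.e. exp(−2nε²) ≤ 0.132/196.
So 2nε² ≥ ln(196/0.132) = 7.303068.
Hence n ≥ 7.303068/(2·0.13²) = 216.067.
The smallest integer n is 217.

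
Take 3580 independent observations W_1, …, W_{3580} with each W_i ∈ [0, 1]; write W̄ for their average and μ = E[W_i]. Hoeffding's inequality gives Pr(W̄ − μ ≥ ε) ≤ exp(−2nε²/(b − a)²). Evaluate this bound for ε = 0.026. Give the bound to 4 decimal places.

0.0079

Exponent: 2nε²/(b − a)² = 2·3580·0.026² / 1² = 4.84016.
Bound = exp(−4.84016) = 0.00791.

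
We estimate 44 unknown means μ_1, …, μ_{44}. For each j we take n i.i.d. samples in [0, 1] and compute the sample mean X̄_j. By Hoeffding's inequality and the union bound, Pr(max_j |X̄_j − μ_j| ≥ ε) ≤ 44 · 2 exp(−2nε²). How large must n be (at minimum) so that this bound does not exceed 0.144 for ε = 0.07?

655

Need 2·44·exp(−2nε²) ≤ 0.144, i.e. exp(−2nε²) ≤ 0.144/88.
So 2nε² ≥ ln(88/0.144) = 6.415279.
Hence n ≥ 6.415279/(2·0.07²) = 654.620.
The smallest integer n is 655.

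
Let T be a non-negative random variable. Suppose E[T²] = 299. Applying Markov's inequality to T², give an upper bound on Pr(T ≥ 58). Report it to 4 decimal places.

0.0889

Since T ≥ 0, the event {T ≥ 58} is the same as {T² ≥ 3364}.
Markov's inequality applied to T² gives Pr(T² ≥ 3364) ≤ E[T²]/3364 = 299/3364 = 0.0889.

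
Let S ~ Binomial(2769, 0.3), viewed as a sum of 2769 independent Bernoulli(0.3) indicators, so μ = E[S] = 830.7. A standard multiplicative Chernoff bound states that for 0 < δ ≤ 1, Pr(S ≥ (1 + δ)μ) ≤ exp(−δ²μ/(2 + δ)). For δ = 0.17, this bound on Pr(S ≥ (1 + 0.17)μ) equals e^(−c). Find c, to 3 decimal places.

11.063

c = δ²μ/(2 + δ) = 0.17²·830.7/(2 + 0.17) = 11.0632.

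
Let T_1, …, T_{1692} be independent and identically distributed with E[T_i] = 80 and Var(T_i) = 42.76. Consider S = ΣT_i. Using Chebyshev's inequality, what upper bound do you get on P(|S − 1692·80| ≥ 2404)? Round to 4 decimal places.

Var(S) = n·Var(T_i) = 1692·42.76 = 72349.92.
Chebyshev: P(|S − 1692·80| ≥ 2404) ≤ Var(S)/2404² = 72349.92/5779216 = 0.0125.

0.0125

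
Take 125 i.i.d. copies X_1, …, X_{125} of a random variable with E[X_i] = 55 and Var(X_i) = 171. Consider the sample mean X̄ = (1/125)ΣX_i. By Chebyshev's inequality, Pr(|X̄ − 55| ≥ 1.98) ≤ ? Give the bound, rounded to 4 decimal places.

0.3489

Var(X̄) = Var(X_i)/n = 171/125 = 1.368.
Chebyshev: Pr(|X̄ − 55| ≥ 1.98) ≤ Var(X̄)/(1.98)² = 171/(125·1.98²) = 0.3489.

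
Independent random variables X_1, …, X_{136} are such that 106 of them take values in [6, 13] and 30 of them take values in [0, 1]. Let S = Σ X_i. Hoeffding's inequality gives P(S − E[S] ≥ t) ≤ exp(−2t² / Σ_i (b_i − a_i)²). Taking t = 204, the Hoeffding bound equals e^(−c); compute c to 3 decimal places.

15.933

Σ(b_i − a_i)² = 106·7² + 30·1² = 5224.
c = 2t² / 5224 = 2·204² / 5224 = 15.9326.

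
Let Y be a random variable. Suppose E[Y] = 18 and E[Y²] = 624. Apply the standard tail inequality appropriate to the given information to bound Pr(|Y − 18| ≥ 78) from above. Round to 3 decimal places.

The first two moments determine the variance, so Chebyshev's inequality is the sharpest standard bound available.
Var(Y) = E[Y²] − (E[Y])² = 624 − 324 = 300.
Chebyshev's inequality: Pr(|Y − μ| ≥ t) ≤ Var(Y)/t² = 300/6084 = 0.0493.

0.049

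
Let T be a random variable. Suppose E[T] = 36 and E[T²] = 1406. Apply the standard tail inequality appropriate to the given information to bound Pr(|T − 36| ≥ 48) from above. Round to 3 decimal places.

0.048

The first two moments determine the variance, so Chebyshev's inequality is the sharpest standard bound available.
Var(T) = E[T²] − (E[T])² = 1406 − 1296 = 110.
Chebyshev's inequality: Pr(|T − μ| ≥ t) ≤ Var(T)/t² = 110/2304 = 0.0477.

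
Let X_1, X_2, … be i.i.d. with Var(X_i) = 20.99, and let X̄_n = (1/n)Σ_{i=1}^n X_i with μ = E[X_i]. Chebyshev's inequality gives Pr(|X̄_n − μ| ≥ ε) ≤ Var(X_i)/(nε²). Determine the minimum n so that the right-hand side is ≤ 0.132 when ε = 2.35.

Require 20.99/(n·2.35²) ≤ 0.132, i.e. n ≥ 20.99/(0.132·2.35²) = 28.794.
The smallest integer n is 29.

29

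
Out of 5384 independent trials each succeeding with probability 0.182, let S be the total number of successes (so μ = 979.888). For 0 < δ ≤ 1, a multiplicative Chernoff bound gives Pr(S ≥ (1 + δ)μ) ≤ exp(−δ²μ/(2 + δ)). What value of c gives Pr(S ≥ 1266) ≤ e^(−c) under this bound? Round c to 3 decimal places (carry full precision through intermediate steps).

Write 1266 = (1 + δ)μ, so δ = 1266/979.888 − 1 = 0.2919844…
Then the exponent is δ²μ/(2 + δ) = (1266 − μ)² / (μ·(2 + δ)) = 36.448869.

36.449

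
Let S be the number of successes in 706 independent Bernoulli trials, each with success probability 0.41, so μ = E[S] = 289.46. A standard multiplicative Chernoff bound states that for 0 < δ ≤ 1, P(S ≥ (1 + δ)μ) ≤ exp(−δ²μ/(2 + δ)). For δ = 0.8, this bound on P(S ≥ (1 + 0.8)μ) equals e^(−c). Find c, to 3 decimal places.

c = δ²μ/(2 + δ) = 0.8²·289.46/(2 + 0.8) = 66.1623.

66.162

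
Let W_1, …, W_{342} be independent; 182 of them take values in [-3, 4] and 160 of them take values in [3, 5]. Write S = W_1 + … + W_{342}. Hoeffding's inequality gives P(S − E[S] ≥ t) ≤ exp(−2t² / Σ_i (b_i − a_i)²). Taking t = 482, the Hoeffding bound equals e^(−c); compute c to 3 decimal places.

Σ(b_i − a_i)² = 182·7² + 160·2² = 9558.
c = 2t² / 9558 = 2·482² / 9558 = 48.6135.

48.614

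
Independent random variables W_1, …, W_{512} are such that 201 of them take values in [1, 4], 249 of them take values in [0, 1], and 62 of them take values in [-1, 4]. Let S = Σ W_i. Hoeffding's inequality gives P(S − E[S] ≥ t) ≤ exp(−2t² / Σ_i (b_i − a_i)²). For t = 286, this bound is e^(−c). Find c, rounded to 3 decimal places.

45.341

Σ(b_i − a_i)² = 201·3² + 249·1² + 62·5² = 3608.
c = 2t² / 3608 = 2·286² / 3608 = 45.3415.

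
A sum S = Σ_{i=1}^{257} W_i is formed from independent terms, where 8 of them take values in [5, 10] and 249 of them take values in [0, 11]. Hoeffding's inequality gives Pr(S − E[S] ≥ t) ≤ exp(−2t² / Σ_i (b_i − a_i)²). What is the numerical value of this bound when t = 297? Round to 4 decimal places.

0.0030

Σ(b_i − a_i)² = 8·5² + 249·11² = 30329.
Exponent = 2·297² / 30329 = 5.81681.
Bound = exp(−5.81681) = 0.00298.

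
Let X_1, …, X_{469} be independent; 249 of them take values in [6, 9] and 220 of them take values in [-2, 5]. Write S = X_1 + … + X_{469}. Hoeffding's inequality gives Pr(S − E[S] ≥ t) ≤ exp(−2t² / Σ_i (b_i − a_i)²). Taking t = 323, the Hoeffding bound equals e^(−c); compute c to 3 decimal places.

Σ(b_i − a_i)² = 249·3² + 220·7² = 13021.
c = 2t² / 13021 = 2·323² / 13021 = 16.0247.

16.025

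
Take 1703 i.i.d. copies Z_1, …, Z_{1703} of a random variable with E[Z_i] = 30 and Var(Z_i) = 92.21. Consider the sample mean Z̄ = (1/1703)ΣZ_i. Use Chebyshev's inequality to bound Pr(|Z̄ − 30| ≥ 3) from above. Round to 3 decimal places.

0.006

Var(Z̄) = Var(Z_i)/n = 92.21/1703 = 0.054146.
Chebyshev: Pr(|Z̄ − 30| ≥ 3) ≤ Var(Z̄)/(3)² = 92.21/(1703·3²) = 0.0060.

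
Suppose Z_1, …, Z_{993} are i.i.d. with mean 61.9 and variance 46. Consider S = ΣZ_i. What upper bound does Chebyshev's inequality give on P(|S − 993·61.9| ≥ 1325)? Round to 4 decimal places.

Var(S) = n·Var(Z_i) = 993·46 = 45678.
Chebyshev: P(|S − 993·61.9| ≥ 1325) ≤ Var(S)/1325² = 45678/1755625 = 0.0260.

0.0260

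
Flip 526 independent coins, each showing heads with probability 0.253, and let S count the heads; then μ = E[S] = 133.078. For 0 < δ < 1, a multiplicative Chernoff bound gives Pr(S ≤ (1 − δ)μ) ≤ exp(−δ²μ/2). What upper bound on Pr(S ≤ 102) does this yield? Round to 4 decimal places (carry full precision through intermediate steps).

Write 102 = (1 − δ)μ, so δ = 1 − 102/133.078 = 0.2335322…
Then the exponent is δ²μ/2 = (μ − 102)²/(2μ) = 3.628857.
Bound = exp(−3.628857) = 0.02655.

0.0265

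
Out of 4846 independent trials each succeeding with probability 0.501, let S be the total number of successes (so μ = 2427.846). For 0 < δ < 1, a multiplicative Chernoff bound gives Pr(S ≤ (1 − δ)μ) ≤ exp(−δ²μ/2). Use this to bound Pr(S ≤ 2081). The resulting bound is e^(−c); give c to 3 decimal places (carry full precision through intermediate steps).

24.775

Write 2081 = (1 − δ)μ, so δ = 1 − 2081/2427.846 = 0.1428616…
Then the exponent is δ²μ/2 = (μ − 2081)²/(2μ) = 24.775490.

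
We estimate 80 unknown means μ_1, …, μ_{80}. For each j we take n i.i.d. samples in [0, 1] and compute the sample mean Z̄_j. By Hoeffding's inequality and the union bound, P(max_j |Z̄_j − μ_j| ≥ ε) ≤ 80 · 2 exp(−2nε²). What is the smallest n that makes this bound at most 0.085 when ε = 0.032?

3682

Need 2·80·exp(−2nε²) ≤ 0.085, i.e. exp(−2nε²) ≤ 0.085/160.
So 2nε² ≥ ln(160/0.085) = 7.540278.
Hence n ≥ 7.540278/(2·0.032²) = 3681.776.
The smallest integer n is 3682.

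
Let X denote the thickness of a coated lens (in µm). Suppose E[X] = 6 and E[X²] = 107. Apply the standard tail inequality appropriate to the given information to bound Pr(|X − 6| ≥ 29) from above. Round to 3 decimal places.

The first two moments determine the variance, so Chebyshev's inequality is the sharpest standard bound available.
Var(X) = E[X²] − (E[X])² = 107 − 36 = 71.
Chebyshev's inequality: Pr(|X − μ| ≥ t) ≤ Var(X)/t² = 71/841 = 0.0844.

0.084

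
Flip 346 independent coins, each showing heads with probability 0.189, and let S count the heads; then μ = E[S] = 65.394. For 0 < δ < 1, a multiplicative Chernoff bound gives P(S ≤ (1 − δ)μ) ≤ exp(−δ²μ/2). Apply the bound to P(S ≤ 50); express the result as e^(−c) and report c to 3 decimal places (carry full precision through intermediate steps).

1.812

Write 50 = (1 − δ)μ, so δ = 1 − 50/65.394 = 0.2354039…
Then the exponent is δ²μ/2 = (μ − 50)²/(2μ) = 1.811904.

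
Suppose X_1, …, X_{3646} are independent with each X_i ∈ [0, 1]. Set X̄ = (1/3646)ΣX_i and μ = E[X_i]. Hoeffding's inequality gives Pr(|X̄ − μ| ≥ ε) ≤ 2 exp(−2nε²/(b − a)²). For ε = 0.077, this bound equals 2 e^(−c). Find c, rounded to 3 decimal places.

c = 2nε²/(b − a)² = 2·3646·0.077² / 1² = 43.2343.

43.234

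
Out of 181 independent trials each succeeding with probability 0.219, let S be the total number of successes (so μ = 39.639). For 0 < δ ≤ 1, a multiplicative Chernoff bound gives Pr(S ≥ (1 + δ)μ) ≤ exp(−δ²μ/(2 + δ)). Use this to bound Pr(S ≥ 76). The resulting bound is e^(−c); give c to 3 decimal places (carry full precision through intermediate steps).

11.433

Write 76 = (1 + δ)μ, so δ = 76/39.639 − 1 = 0.9173037…
Then the exponent is δ²μ/(2 + δ) = (76 − μ)² / (μ·(2 + δ)) = 11.433187.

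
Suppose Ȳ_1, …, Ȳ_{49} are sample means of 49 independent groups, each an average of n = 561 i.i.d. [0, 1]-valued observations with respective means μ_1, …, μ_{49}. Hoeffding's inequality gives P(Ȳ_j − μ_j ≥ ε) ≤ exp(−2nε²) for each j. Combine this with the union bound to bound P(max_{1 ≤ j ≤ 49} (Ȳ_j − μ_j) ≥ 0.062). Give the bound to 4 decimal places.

0.6563

Per-experiment Hoeffding bound: exp(−2·561·0.062²) = exp(−4.31297) = 0.013394.
Union bound over 49 events: 49·0.013394 = 0.65629.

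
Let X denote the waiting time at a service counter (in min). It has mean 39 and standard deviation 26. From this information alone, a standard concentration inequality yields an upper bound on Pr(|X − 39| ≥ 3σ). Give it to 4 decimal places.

0.1111

Mean and variance are known, so Chebyshev's inequality applies.
Chebyshev: Pr(|X − μ| ≥ t) ≤ Var(X)/t².
Var(X) = σ² = 26² = 676.
t = 3·26 = 78.
Bound = 676 / 6084 = 0.1111.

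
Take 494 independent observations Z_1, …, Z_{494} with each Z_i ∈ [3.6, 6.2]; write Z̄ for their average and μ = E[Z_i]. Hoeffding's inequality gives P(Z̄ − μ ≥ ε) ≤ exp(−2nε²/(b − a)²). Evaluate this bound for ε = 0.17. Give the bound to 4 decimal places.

Exponent: 2nε²/(b − a)² = 2·494·0.17² / 2.6² = 4.22385.
Bound = exp(−4.22385) = 0.01464.

0.0146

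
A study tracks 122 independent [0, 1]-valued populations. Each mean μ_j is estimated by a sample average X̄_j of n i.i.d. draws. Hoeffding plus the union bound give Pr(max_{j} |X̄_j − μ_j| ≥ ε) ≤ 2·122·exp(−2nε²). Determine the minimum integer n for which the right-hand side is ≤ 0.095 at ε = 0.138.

207

Need 2·122·exp(−2nε²) ≤ 0.095, i.e. exp(−2nε²) ≤ 0.095/244.
So 2nε² ≥ ln(244/0.095) = 7.851047.
Hence n ≥ 7.851047/(2·0.138²) = 206.129.
The smallest integer n is 207.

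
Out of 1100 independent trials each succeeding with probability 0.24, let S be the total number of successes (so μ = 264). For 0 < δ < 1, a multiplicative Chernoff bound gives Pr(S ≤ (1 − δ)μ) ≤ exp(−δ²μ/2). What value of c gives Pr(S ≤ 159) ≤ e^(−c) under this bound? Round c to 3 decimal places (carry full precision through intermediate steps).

Write 159 = (1 − δ)μ, so δ = 1 − 159/264 = 0.3977273…
Then the exponent is δ²μ/2 = (μ − 159)²/(2μ) = 20.880682.

20.881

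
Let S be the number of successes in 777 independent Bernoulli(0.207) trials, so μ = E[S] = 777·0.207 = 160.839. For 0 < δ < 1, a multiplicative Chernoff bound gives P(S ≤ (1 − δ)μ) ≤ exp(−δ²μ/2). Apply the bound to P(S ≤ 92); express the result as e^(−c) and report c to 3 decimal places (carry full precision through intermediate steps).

Write 92 = (1 − δ)μ, so δ = 1 − 92/160.839 = 0.4279994…
Then the exponent is δ²μ/2 = (μ − 92)²/(2μ) = 14.731526.

14.732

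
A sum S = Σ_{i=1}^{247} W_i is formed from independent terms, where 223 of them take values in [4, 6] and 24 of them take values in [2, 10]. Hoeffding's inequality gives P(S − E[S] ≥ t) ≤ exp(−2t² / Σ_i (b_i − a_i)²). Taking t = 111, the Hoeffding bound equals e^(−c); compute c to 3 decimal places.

10.149

Σ(b_i − a_i)² = 223·2² + 24·8² = 2428.
c = 2t² / 2428 = 2·111² / 2428 = 10.1491.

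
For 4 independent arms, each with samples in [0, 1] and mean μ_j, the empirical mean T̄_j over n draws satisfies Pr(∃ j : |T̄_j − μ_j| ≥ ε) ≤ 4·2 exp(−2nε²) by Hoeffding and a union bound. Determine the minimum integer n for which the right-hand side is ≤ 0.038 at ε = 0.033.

2457

Need 2·4·exp(−2nε²) ≤ 0.038, i.e. exp(−2nε²) ≤ 0.038/8.
So 2nε² ≥ ln(8/0.038) = 5.349611.
Hence n ≥ 5.349611/(2·0.033²) = 2456.203.
The smallest integer n is 2457.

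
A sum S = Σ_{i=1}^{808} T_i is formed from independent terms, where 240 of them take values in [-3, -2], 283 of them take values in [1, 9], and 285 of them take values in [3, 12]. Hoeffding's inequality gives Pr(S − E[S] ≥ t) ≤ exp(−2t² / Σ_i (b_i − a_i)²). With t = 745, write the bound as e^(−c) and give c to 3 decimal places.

Σ(b_i − a_i)² = 240·1² + 283·8² + 285·9² = 41437.
c = 2t² / 41437 = 2·745² / 41437 = 26.7889.

26.789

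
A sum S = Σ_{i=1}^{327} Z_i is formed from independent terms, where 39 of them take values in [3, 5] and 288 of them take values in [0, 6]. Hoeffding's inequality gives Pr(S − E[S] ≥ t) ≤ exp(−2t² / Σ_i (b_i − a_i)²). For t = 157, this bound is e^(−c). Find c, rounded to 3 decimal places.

Σ(b_i − a_i)² = 39·2² + 288·6² = 10524.
c = 2t² / 10524 = 2·157² / 10524 = 4.6843.

4.684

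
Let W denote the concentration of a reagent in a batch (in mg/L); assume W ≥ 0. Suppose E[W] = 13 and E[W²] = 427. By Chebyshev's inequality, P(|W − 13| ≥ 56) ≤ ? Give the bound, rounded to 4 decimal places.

0.0823

Var(W) = E[W²] − (E[W])² = 427 − 169 = 258.
Chebyshev's inequality: P(|W − μ| ≥ t) ≤ Var(W)/t² = 258/3136 = 0.0823.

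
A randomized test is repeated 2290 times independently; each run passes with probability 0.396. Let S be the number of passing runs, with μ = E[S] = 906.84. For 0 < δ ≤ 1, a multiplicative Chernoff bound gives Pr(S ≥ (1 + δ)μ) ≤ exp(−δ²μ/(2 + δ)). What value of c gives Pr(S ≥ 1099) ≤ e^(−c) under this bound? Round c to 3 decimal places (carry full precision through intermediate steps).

18.409

Write 1099 = (1 + δ)μ, so δ = 1099/906.84 − 1 = 0.2119007…
Then the exponent is δ²μ/(2 + δ) = (1099 − μ)² / (μ·(2 + δ)) = 18.408979.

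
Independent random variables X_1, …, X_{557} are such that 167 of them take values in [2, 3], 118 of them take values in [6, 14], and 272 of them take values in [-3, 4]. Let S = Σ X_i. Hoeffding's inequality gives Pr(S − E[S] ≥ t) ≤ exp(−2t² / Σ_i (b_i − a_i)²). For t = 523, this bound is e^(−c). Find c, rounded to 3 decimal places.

25.992

Σ(b_i − a_i)² = 167·1² + 118·8² + 272·7² = 21047.
c = 2t² / 21047 = 2·523² / 21047 = 25.9922.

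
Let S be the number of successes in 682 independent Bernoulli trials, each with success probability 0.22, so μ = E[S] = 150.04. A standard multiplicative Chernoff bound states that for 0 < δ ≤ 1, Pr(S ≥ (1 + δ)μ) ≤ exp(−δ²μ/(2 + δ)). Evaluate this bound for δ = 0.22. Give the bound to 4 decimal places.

0.0380

Exponent = δ²μ/(2 + δ) = 0.22²·150.04/2.22 = 3.2711.
Bound = exp(−3.2711) = 0.03796.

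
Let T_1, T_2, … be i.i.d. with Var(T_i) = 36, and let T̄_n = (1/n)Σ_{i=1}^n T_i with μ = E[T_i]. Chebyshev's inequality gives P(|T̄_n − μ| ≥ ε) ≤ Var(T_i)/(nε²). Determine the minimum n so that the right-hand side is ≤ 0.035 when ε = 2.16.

221

Require 36/(n·2.16²) ≤ 0.035, i.e. n ≥ 36/(0.035·2.16²) = 220.459.
The smallest integer n is 221.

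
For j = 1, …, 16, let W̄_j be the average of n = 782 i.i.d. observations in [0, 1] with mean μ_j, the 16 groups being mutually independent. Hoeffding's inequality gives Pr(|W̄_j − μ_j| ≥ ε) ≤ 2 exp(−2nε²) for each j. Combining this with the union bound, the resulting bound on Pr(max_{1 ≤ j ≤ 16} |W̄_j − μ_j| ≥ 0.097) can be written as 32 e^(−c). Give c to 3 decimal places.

Union bound over the 16 events: Pr(max_{1 ≤ j ≤ 16} |W̄_j − μ_j| ≥ 0.097) ≤ 16·2·exp(−2nε²) = 32 exp(−2·782·0.097²).
So c = 2·782·0.097² = 14.7157.

14.716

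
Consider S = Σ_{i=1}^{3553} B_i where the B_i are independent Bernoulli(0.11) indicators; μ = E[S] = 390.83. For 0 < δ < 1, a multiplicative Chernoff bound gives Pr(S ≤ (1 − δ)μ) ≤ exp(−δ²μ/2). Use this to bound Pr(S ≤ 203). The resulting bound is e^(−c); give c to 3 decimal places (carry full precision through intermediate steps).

45.135

Write 203 = (1 − δ)μ, so δ = 1 − 203/390.83 = 0.4805926…
Then the exponent is δ²μ/2 = (μ − 203)²/(2μ) = 45.134853.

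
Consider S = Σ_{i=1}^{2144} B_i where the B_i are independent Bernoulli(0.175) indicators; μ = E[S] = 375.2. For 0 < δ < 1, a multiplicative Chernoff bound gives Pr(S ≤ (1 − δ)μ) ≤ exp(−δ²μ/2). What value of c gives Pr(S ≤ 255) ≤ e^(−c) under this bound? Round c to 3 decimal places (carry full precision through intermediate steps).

19.254

Write 255 = (1 − δ)μ, so δ = 1 − 255/375.2 = 0.3203625…
Then the exponent is δ²μ/2 = (μ − 255)²/(2μ) = 19.253785.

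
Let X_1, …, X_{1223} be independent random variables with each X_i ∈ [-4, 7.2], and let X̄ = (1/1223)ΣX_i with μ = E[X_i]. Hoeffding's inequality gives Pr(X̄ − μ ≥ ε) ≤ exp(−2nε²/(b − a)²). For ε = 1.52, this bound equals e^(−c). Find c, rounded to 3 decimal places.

45.051

c = 2nε²/(b − a)² = 2·1223·1.52² / 11.2² = 45.0513.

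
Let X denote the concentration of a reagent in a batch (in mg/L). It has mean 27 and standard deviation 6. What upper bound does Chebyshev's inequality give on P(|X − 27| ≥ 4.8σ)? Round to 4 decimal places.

0.0434

Chebyshev: P(|X − μ| ≥ t) ≤ Var(X)/t².
Var(X) = σ² = 6² = 36.
t = 4.8·6 = 28.8.
Bound = 36 / 829.44 = 0.0434.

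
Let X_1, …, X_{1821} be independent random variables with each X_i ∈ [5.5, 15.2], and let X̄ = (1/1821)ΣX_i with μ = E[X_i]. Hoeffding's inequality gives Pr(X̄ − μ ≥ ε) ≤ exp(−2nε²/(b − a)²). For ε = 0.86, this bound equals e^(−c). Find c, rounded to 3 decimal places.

c = 2nε²/(b − a)² = 2·1821·0.86² / 9.7² = 28.6282.

28.628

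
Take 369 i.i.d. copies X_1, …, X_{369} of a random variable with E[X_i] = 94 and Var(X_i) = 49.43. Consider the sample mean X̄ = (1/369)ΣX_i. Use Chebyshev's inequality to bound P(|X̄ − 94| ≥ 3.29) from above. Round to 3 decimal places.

0.012

Var(X̄) = Var(X_i)/n = 49.43/369 = 0.13396.
Chebyshev: P(|X̄ − 94| ≥ 3.29) ≤ Var(X̄)/(3.29)² = 49.43/(369·3.29²) = 0.0124.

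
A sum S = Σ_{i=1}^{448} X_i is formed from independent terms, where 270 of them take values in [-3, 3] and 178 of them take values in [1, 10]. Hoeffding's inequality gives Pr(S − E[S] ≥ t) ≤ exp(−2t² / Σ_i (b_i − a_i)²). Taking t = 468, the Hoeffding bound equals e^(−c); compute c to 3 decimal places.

18.148

Σ(b_i − a_i)² = 270·6² + 178·9² = 24138.
c = 2t² / 24138 = 2·468² / 24138 = 18.1477.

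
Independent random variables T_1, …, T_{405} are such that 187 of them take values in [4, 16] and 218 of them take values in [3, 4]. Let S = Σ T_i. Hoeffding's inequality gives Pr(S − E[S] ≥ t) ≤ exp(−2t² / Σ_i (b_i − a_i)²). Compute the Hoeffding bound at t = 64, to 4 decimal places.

Σ(b_i − a_i)² = 187·12² + 218·1² = 27146.
Exponent = 2·64² / 27146 = 0.30178.
Bound = exp(−0.30178) = 0.73950.

0.7395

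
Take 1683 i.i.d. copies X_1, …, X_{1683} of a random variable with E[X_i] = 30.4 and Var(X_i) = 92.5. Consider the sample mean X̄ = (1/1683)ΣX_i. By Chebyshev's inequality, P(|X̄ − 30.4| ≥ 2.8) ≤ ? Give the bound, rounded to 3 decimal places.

0.007

Var(X̄) = Var(X_i)/n = 92.5/1683 = 0.054961.
Chebyshev: P(|X̄ − 30.4| ≥ 2.8) ≤ Var(X̄)/(2.8)² = 92.5/(1683·2.8²) = 0.0070.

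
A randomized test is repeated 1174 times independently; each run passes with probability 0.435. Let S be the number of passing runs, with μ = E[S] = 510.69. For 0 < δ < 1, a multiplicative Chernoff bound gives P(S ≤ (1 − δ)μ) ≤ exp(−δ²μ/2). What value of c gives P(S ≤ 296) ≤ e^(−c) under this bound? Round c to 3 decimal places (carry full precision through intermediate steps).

45.127

Write 296 = (1 − δ)μ, so δ = 1 − 296/510.69 = 0.420392…
Then the exponent is δ²μ/2 = (μ − 296)²/(2μ) = 45.126981.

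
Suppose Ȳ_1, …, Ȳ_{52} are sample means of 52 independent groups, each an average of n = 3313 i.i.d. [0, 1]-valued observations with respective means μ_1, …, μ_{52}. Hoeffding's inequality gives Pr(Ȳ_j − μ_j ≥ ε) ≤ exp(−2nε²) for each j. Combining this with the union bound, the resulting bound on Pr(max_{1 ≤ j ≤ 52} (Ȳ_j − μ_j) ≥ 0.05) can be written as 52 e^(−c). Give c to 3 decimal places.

Union bound over the 52 events: Pr(max_{1 ≤ j ≤ 52} (Ȳ_j − μ_j) ≥ 0.05) ≤ 52·exp(−2nε²) = 52 exp(−2·3313·0.05²).
So c = 2·3313·0.05² = 16.5650.

16.565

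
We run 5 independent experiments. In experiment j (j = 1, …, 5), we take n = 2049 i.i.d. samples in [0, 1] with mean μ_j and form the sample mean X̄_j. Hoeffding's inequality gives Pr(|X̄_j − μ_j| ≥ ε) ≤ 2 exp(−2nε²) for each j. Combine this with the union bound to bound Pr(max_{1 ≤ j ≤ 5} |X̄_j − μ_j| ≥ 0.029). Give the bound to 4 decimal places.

Per-experiment Hoeffding bound: 2·exp(−2·2049·0.029²) = 2·exp(−3.44642) = 0.063719.
Union bound over 5 events: 5·0.063719 = 0.31860.

0.3186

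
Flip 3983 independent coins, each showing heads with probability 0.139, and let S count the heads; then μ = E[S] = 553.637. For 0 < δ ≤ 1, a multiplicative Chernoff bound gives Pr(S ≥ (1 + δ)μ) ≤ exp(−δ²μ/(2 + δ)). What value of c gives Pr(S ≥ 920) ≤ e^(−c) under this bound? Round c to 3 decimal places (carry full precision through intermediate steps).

91.082

Write 920 = (1 + δ)μ, so δ = 920/553.637 − 1 = 0.6617386…
Then the exponent is δ²μ/(2 + δ) = (920 − μ)² / (μ·(2 + δ)) = 91.082029.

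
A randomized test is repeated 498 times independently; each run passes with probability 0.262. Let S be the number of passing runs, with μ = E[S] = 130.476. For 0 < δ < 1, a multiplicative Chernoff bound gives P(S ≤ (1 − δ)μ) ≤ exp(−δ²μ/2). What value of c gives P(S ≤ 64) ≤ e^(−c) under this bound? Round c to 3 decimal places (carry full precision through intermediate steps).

Write 64 = (1 − δ)μ, so δ = 1 − 64/130.476 = 0.5094883…
Then the exponent is δ²μ/2 = (μ − 64)²/(2μ) = 16.934373.

16.934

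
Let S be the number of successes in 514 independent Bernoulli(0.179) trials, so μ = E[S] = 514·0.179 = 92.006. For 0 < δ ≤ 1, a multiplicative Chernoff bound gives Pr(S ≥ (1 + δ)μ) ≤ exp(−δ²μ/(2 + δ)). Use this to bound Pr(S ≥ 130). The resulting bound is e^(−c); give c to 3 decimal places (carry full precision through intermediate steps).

Write 130 = (1 + δ)μ, so δ = 130/92.006 − 1 = 0.4129513…
Then the exponent is δ²μ/(2 + δ) = (130 − μ)² / (μ·(2 + δ)) = 6.502275.

6.502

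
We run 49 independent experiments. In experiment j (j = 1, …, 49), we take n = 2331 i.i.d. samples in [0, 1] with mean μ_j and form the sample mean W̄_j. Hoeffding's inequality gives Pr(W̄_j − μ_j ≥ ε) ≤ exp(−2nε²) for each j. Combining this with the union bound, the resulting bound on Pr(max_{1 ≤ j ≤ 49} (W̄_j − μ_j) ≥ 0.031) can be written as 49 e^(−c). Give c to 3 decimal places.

4.480

Union bound over the 49 events: Pr(max_{1 ≤ j ≤ 49} (W̄_j − μ_j) ≥ 0.031) ≤ 49·exp(−2nε²) = 49 exp(−2·2331·0.031²).
So c = 2·2331·0.031² = 4.4802.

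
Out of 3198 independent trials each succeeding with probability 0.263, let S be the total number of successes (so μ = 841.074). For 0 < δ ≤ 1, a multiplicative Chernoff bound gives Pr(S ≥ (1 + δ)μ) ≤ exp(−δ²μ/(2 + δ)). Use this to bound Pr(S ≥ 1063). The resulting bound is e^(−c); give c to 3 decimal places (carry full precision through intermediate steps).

Write 1063 = (1 + δ)μ, so δ = 1063/841.074 − 1 = 0.2638603…
Then the exponent is δ²μ/(2 + δ) = (1063 − μ)² / (μ·(2 + δ)) = 25.866195.

25.866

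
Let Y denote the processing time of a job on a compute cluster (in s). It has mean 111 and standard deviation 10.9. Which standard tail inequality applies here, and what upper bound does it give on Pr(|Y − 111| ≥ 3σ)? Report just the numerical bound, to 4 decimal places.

0.1111

Mean and variance are known, so Chebyshev's inequality applies.
Chebyshev: Pr(|Y − μ| ≥ t) ≤ Var(Y)/t².
Var(Y) = σ² = 10.9² = 118.81.
t = 3·10.9 = 32.7.
Bound = 118.81 / 1069.29 = 0.1111.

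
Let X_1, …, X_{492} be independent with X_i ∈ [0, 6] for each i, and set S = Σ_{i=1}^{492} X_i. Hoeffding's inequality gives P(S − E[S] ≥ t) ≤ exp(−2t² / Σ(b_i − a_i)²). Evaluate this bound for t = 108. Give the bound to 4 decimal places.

Σ(b_i − a_i)² = 492·(6)² = 17712.
Exponent = 2·108²/17712 = 1.3171.
Bound = exp(−1.3171) = 0.26792.

0.2679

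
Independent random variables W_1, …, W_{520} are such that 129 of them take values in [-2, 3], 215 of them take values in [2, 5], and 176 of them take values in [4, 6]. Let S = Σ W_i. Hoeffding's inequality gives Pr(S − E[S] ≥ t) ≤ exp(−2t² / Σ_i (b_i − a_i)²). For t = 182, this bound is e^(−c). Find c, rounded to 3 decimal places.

11.297

Σ(b_i − a_i)² = 129·5² + 215·3² + 176·2² = 5864.
c = 2t² / 5864 = 2·182² / 5864 = 11.2974.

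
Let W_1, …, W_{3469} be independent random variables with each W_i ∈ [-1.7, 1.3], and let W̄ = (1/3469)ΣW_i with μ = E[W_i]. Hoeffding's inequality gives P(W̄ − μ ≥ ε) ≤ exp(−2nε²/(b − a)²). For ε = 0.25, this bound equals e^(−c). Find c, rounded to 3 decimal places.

48.181

c = 2nε²/(b − a)² = 2·3469·0.25² / 3² = 48.1806.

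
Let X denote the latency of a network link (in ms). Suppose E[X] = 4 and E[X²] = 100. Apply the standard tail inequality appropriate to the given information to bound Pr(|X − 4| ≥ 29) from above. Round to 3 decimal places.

The first two moments determine the variance, so Chebyshev's inequality is the sharpest standard bound available.
Var(X) = E[X²] − (E[X])² = 100 − 16 = 84.
Chebyshev's inequality: Pr(|X − μ| ≥ t) ≤ Var(X)/t² = 84/841 = 0.0999.

0.100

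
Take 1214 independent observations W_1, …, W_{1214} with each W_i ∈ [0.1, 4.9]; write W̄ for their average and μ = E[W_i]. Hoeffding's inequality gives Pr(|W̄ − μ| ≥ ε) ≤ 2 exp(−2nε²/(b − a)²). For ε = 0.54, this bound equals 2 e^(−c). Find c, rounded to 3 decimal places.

30.729

c = 2nε²/(b − a)² = 2·1214·0.54² / 4.8² = 30.7294.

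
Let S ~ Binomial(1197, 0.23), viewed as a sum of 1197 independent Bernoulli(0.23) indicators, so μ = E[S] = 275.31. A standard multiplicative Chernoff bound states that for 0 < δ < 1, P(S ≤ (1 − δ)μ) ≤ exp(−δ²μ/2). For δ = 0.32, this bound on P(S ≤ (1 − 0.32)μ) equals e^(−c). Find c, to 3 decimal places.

14.096

c = δ²μ/2 = 0.32²·275.31/2 = 14.0959.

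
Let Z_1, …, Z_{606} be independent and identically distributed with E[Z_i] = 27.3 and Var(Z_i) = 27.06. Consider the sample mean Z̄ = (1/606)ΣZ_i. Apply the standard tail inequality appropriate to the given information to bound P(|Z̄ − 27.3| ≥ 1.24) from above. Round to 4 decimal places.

With mean and variance of each term known, Chebyshev's inequality bounds the deviation of the sum (or sample mean).
Var(Z̄) = Var(Z_i)/n = 27.06/606 = 0.044653.
Chebyshev: P(|Z̄ − 27.3| ≥ 1.24) ≤ Var(Z̄)/(1.24)² = 27.06/(606·1.24²) = 0.0290.

0.0290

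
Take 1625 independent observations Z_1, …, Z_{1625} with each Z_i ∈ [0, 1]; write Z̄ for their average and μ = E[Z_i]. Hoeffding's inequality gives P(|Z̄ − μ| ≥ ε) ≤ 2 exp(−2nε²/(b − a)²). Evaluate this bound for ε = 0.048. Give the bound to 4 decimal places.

Exponent: 2nε²/(b − a)² = 2·1625·0.048² / 1² = 7.48800.
Bound = 2·exp(−7.48800) = 0.00112.

0.0011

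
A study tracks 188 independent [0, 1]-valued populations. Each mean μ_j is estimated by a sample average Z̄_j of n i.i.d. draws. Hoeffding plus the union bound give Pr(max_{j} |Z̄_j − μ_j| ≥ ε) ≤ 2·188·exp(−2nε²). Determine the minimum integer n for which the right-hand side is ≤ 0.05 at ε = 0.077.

753

Need 2·188·exp(−2nε²) ≤ 0.05, i.e. exp(−2nε²) ≤ 0.05/376.
So 2nε² ≥ ln(376/0.05) = 8.925321.
Hence n ≥ 8.925321/(2·0.077²) = 752.684.
The smallest integer n is 753.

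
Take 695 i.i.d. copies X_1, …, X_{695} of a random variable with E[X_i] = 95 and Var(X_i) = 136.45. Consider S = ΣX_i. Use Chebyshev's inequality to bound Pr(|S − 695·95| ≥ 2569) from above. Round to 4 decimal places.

0.0144

Var(S) = n·Var(X_i) = 695·136.45 = 94832.75.
Chebyshev: Pr(|S − 695·95| ≥ 2569) ≤ Var(S)/2569² = 94832.75/6599761 = 0.0144.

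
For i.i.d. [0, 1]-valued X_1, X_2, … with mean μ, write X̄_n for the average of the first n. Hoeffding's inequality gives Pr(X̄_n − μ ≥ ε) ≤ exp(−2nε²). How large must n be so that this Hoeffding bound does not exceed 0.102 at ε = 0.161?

Require exp(−2nε²) ≤ 0.102, i.e. 2nε² ≥ ln(1/0.102) = 2.282782.
So n ≥ 2.282782 / (2·0.161²) = 44.033.
The smallest integer n is 45.

45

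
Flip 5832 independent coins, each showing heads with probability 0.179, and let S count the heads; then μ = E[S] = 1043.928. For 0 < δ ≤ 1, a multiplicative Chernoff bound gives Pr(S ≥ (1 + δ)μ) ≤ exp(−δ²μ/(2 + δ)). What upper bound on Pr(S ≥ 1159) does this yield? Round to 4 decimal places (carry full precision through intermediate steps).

0.0025

Write 1159 = (1 + δ)μ, so δ = 1159/1043.928 − 1 = 0.1102298…
Then the exponent is δ²μ/(2 + δ) = (1159 − μ)² / (μ·(2 + δ)) = 6.010893.
Bound = exp(−6.010893) = 0.00245.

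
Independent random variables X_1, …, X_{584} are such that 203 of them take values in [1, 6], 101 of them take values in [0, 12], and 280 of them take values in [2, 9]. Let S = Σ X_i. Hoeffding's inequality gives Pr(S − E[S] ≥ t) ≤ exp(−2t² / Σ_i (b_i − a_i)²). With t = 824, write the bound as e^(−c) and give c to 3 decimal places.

40.732

Σ(b_i − a_i)² = 203·5² + 101·12² + 280·7² = 33339.
c = 2t² / 33339 = 2·824² / 33339 = 40.7316.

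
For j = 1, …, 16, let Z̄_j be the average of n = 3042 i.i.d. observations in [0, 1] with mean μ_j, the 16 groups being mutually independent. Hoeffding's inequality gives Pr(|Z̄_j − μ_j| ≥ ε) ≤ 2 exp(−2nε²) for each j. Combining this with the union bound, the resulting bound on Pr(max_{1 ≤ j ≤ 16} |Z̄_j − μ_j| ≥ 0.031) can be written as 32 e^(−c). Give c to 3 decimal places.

5.847

Union bound over the 16 events: Pr(max_{1 ≤ j ≤ 16} |Z̄_j − μ_j| ≥ 0.031) ≤ 16·2·exp(−2nε²) = 32 exp(−2·3042·0.031²).
So c = 2·3042·0.031² = 5.8467.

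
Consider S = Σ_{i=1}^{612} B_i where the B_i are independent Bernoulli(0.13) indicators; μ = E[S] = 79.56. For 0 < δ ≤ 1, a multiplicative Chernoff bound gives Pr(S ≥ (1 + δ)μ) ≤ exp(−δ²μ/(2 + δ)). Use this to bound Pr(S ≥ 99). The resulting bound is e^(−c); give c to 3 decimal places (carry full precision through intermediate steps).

Write 99 = (1 + δ)μ, so δ = 99/79.56 − 1 = 0.2443439…
Then the exponent is δ²μ/(2 + δ) = (99 − μ)² / (μ·(2 + δ)) = 2.116452.

2.116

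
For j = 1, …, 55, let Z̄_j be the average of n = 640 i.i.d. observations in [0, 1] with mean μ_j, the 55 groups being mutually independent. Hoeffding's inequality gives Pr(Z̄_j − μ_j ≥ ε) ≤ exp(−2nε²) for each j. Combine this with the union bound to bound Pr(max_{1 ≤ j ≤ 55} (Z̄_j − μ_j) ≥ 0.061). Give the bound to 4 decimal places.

Per-experiment Hoeffding bound: exp(−2·640·0.061²) = exp(−4.76288) = 0.008541.
Union bound over 55 events: 55·0.008541 = 0.46975.

0.4698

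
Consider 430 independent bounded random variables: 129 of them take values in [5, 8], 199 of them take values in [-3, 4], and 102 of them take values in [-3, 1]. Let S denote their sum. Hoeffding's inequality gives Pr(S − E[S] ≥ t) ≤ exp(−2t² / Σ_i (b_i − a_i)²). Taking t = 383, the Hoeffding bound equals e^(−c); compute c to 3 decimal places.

23.388

Σ(b_i − a_i)² = 129·3² + 199·7² + 102·4² = 12544.
c = 2t² / 12544 = 2·383² / 12544 = 23.3879.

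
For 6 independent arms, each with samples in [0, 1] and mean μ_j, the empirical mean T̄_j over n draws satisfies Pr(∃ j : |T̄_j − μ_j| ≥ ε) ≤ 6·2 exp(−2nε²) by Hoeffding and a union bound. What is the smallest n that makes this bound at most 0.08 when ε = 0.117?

184

Need 2·6·exp(−2nε²) ≤ 0.08, i.e. exp(−2nε²) ≤ 0.08/12.
So 2nε² ≥ ln(12/0.08) = 5.010635.
Hence n ≥ 5.010635/(2·0.117²) = 183.017.
The smallest integer n is 184.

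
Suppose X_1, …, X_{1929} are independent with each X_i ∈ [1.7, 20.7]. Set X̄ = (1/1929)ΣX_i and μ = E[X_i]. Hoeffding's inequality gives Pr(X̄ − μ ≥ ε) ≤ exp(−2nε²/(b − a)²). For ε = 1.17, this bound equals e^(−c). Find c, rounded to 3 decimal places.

14.629

c = 2nε²/(b − a)² = 2·1929·1.17² / 19² = 14.6294.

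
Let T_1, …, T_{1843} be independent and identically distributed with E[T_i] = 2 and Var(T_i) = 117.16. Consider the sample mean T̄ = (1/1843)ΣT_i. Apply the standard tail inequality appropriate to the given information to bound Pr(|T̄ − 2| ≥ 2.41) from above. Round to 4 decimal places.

With mean and variance of each term known, Chebyshev's inequality bounds the deviation of the sum (or sample mean).
Var(T̄) = Var(T_i)/n = 117.16/1843 = 0.06357.
Chebyshev: Pr(|T̄ − 2| ≥ 2.41) ≤ Var(T̄)/(2.41)² = 117.16/(1843·2.41²) = 0.0109.

0.0109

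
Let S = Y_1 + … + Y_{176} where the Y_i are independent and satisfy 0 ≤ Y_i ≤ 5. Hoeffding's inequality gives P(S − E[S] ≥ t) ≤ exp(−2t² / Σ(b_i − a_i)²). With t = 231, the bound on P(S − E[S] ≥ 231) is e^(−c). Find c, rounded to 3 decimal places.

24.255

Σ(b_i − a_i)² = 176·(5)² = 4400.
c = 2t²/4400 = 2·231²/4400 = 24.2550.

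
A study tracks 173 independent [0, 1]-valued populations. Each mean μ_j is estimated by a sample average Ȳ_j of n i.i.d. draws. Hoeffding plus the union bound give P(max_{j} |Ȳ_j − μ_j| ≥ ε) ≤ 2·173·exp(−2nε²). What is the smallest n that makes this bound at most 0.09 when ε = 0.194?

Need 2·173·exp(−2nε²) ≤ 0.09, i.e. exp(−2nε²) ≤ 0.09/346.
So 2nε² ≥ ln(346/0.09) = 8.254384.
Hence n ≥ 8.254384/(2·0.194²) = 109.661.
The smallest integer n is 110.

110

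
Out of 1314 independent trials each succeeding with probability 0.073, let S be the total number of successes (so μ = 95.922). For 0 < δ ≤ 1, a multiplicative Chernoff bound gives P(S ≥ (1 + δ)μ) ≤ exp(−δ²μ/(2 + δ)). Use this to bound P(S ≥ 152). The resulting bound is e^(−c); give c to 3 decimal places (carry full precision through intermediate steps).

12.684

Write 152 = (1 + δ)μ, so δ = 152/95.922 − 1 = 0.5846208…
Then the exponent is δ²μ/(2 + δ) = (152 − μ)² / (μ·(2 + δ)) = 12.684401.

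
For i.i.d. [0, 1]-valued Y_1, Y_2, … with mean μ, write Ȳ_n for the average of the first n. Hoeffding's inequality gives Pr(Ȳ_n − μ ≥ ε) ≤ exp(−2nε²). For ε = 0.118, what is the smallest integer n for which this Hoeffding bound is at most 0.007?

179

Require exp(−2nε²) ≤ 0.007, i.e. 2nε² ≥ ln(1/0.007) = 4.961845.
So n ≥ 4.961845 / (2·0.118²) = 178.176.
The smallest integer n is 179.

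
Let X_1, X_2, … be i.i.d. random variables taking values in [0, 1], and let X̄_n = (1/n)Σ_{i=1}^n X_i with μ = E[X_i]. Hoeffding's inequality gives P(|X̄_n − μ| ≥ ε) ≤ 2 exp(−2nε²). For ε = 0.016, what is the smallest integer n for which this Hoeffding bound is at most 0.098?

5891

Require 2·exp(−2nε²) ≤ 0.098, i.e. 2nε² ≥ ln(2/0.098) = 3.015935.
So n ≥ 3.015935 / (2·0.016²) = 5890.498.
The smallest integer n is 5891.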